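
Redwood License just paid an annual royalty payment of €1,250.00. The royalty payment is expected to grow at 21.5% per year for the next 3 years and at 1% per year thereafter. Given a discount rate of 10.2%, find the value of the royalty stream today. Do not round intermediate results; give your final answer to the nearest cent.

D_1 = 1518.75000
D_2 = 1845.28125
D_3 = 2242.01672
Terminal value at year 3: TV = D_3×(1+g_2)/(r−g_2) = 2264.43689/0.092 = 24613.44441
P_0 = D_1/(1+r)^1 + D_2/(1+r)^2 + D_3/(1+r)^3 + TV/(1+r)^3
    = 1378.17604 + 1519.49537 + 1675.30569 + 18391.94289 = 22964.91999

€22964.92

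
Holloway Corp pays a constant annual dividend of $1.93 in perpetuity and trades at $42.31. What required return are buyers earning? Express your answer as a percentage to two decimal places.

P = C/r ⇒ r = C/P = $1.93/$42.31 = 0.045616

4.56%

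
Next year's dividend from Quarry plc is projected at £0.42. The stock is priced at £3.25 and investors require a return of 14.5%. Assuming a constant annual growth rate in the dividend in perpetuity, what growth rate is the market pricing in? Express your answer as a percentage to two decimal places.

P = D₁/(r−g) ⇒ g = r − D₁/P = 0.145 − £0.42/£3.25 = 0.015769

1.58%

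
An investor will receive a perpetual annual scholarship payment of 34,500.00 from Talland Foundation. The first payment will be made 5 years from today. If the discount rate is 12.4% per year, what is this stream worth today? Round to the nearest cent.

174313.96

Value at end of year 4: C / r = 34,500.00 / 0.124 = 278,225.8065
Discount to today: PV = 278,225.8065 / (1 + 0.124)^4 = 278,225.8065 / 1.596119 = 174,313.96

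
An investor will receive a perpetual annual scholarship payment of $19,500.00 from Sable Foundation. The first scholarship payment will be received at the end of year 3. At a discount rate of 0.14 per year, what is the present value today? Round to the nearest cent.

Value at end of year 2: C / r = $19,500.00 / 0.14 = $139,285.7143
Discount to today: PV = $139,285.7143 / (1 + 0.14)^2 = $139,285.7143 / 1.299600 = $107,175.83

$107175.83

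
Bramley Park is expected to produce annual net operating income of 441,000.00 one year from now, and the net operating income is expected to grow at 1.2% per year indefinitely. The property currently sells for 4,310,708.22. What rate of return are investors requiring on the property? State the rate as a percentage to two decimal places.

P = D₁/(r − g) ⇒ r = D₁/P + g = 441,000.0000/4,310,708.22 + 0.012 = 0.102303 + 0.012 = 0.114303

11.43%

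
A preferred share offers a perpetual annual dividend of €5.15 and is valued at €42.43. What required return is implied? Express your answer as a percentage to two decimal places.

12.14%

P = C/r ⇒ r = C/P = €5.15/€42.43 = 0.121376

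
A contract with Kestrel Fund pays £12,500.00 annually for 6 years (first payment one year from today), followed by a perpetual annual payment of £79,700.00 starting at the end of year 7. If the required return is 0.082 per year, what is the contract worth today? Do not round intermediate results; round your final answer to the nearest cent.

PV of 6-year annuity: £12,500.00 × [1 − (1+0.082)^−6] / 0.082 = 57437.05769
Perpetuity value at year 6: £79,700.00 / 0.082 = 971951.21951
PV of perpetuity: 971951.21951 / (1+0.082)^6 = 605732.53967
Total PV = 57437.05769 + 605732.53967 = 663169.59736

£663169.60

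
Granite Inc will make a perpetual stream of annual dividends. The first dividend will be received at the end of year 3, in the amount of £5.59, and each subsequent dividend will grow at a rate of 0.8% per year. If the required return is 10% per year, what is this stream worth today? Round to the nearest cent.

£50.22

Value at end of year 2: C₁ / (r − g) = £5.59 / (0.1 − 0.008) = £60.7609
Discount to today: PV = £60.7609 / (1 + 0.1)^2 = £60.7609 / 1.210000 = £50.22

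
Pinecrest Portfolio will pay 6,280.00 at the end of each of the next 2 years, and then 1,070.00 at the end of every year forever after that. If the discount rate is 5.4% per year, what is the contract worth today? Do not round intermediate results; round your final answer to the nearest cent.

29447.71

PV of 2-year annuity: 6,280.00 × [1 − (1+0.054)^−2] / 0.054 = 11611.24693
Perpetuity value at year 2: 1,070.00 / 0.054 = 19814.81481
PV of perpetuity: 19814.81481 / (1+0.054)^2 = 17836.46542
Total PV = 11611.24693 + 17836.46542 = 29447.71235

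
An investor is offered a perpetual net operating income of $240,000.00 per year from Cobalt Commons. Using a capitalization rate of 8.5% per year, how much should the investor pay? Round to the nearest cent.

$2823529.41

Level perpetuity: PV = C / r = $240,000.00 / 0.085 = $2,823,529.41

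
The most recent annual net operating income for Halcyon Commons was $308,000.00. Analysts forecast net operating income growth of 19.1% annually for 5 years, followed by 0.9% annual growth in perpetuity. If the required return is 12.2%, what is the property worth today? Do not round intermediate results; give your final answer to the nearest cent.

$5554963.93

D_1 = 366828.00000
D_2 = 436892.14800
D_3 = 520338.54827
D_4 = 619723.21099
D_5 = 738090.34429
Terminal value at year 5: TV = D_5×(1+g_2)/(r−g_2) = 744733.15738/0.113 = 6590558.91491
P_0 = D_1/(1+r)^1 + D_2/(1+r)^2 + D_3/(1+r)^3 + D_4/(1+r)^4 + D_5/(1+r)^5 + TV/(1+r)^5
    = 326941.17647 + 347047.18465 + 368389.65857 + 391044.63757 + 415092.83721 + 3706448.43138 = 5554963.92586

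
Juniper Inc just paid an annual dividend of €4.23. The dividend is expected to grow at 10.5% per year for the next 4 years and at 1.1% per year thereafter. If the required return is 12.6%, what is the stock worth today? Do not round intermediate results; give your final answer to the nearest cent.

D_1 = 4.67415
D_2 = 5.16494
D_3 = 5.70725
D_4 = 6.30652
Terminal value at year 4: TV = D_4×(1+g_2)/(r−g_2) = 6.37589/0.115 = 55.44250
P_0 = D_1/(1+r)^1 + D_2/(1+r)^2 + D_3/(1+r)^3 + D_4/(1+r)^4 + TV/(1+r)^4
    = 4.15111 + 4.07369 + 3.99772 + 3.92316 + 34.48969 = 50.63536

€50.64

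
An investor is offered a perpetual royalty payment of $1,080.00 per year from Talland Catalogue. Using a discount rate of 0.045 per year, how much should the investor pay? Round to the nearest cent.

Level perpetuity: PV = C / r = $1,080.00 / 0.045 = $24,000.00

$24000.00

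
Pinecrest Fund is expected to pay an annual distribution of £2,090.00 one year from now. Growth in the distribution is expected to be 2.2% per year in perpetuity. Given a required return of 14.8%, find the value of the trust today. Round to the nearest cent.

Growing perpetuity: P = D₁ / (r − g) = £2,090.0000 / (0.148 − 0.022) = £16,587.30

£16587.30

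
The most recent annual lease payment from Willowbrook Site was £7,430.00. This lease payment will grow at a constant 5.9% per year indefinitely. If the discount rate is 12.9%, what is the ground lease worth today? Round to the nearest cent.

D₁ = D₀ × (1 + g) = £7,430.00 × 1.059 = £7,868.3700
Growing perpetuity: P = D₁ / (r − g) = £7,868.3700 / (0.129 − 0.059) = £112,405.29

£112405.29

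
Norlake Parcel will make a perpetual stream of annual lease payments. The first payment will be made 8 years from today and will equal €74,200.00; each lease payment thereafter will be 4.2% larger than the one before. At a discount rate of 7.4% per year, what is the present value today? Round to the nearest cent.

€1406772.78

Value at end of year 7: C₁ / (r − g) = €74,200.00 / (0.074 − 0.042) = €2,318,750.0000
Discount to today: PV = €2,318,750.0000 / (1 + 0.074)^7 = €2,318,750.0000 / 1.648276 = €1,406,772.78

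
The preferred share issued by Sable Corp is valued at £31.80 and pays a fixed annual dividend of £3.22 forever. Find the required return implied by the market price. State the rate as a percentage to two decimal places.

P = C/r ⇒ r = C/P = £3.22/£31.80 = 0.101258

10.13%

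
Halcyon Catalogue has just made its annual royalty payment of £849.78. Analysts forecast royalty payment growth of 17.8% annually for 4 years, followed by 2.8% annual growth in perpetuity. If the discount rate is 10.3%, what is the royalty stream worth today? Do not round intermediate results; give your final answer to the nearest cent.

£19171.24

D_1 = 1001.04084
D_2 = 1179.22611
D_3 = 1389.12836
D_4 = 1636.39320
Terminal value at year 4: TV = D_4×(1+g_2)/(r−g_2) = 1682.21221/0.075 = 22429.49619
P_0 = D_1/(1+r)^1 + D_2/(1+r)^2 + D_3/(1+r)^3 + D_4/(1+r)^4 + TV/(1+r)^4
    = 907.56196 + 969.27288 + 1035.17992 + 1105.56840 + 15153.65756 = 19171.24072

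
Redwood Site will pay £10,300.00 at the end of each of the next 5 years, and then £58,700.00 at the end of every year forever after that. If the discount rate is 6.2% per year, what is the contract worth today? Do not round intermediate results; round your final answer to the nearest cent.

£744000.28

PV of 5-year annuity: £10,300.00 × [1 − (1+0.062)^−5] / 0.062 = 43152.29923
Perpetuity value at year 5: £58,700.00 / 0.062 = 946774.19355
PV of perpetuity: 946774.19355 / (1+0.062)^5 = 700847.98335
Total PV = 43152.29923 + 700847.98335 = 744000.28259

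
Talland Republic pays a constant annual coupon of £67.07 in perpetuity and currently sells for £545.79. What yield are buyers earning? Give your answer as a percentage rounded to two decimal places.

P = C/r ⇒ r = C/P = £67.07/£545.79 = 0.122886

12.29%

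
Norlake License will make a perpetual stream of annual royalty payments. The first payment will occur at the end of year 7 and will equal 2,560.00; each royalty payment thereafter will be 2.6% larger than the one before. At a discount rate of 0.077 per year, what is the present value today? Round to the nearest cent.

Value at end of year 6: C₁ / (r − g) = 2,560.00 / (0.077 − 0.026) = 50,196.0784
Discount to today: PV = 50,196.0784 / (1 + 0.077)^6 = 50,196.0784 / 1.560609 = 32,164.41

32164.41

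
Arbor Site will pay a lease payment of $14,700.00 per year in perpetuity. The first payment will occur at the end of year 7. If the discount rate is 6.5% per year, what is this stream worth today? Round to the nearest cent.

Value at end of year 6: C / r = $14,700.00 / 0.065 = $226,153.8462
Discount to today: PV = $226,153.8462 / (1 + 0.065)^6 = $226,153.8462 / 1.459142 = $154,990.95

$154990.95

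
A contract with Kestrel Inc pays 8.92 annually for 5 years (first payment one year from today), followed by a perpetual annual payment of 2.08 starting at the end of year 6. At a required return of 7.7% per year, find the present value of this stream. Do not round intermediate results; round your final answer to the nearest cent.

54.54

PV of 5-year annuity: 8.92 × [1 − (1+0.077)^−5] / 0.077 = 35.89836
Perpetuity value at year 5: 2.08 / 0.077 = 27.01299
PV of perpetuity: 27.01299 / (1+0.077)^5 = 18.64207
Total PV = 35.89836 + 18.64207 = 54.54043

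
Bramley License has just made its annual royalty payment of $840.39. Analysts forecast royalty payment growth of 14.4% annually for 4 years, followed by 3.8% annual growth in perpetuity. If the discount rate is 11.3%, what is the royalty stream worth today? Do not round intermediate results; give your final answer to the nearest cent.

$16584.21

D_1 = 961.40616
D_2 = 1099.84865
D_3 = 1258.22685
D_4 = 1439.41152
Terminal value at year 4: TV = D_4×(1+g_2)/(r−g_2) = 1494.10916/0.075 = 19921.45542
P_0 = D_1/(1+r)^1 + D_2/(1+r)^2 + D_3/(1+r)^3 + D_4/(1+r)^4 + TV/(1+r)^4
    = 863.79709 + 887.85613 + 912.58527 + 938.00319 + 12981.96418 = 16584.20587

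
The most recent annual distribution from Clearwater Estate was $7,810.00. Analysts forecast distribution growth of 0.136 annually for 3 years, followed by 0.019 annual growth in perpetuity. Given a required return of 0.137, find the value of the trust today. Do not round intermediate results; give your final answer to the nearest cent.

$90655.00

D_1 = 8872.16000
D_2 = 10078.77376
D_3 = 11449.48699
Terminal value at year 3: TV = D_3×(1+g_2)/(r−g_2) = 11667.02724/0.118 = 98873.11224
P_0 = D_1/(1+r)^1 + D_2/(1+r)^2 + D_3/(1+r)^3 + TV/(1+r)^3
    = 7803.13105 + 7796.26813 + 7789.41126 + 67266.18705 = 90654.99749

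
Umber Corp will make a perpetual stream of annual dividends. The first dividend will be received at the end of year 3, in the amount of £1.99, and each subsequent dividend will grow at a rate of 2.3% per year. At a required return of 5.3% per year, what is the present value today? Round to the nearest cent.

£59.82

Value at end of year 2: C₁ / (r − g) = £1.99 / (0.053 − 0.023) = £66.3333
Discount to today: PV = £66.3333 / (1 + 0.053)^2 = £66.3333 / 1.108809 = £59.82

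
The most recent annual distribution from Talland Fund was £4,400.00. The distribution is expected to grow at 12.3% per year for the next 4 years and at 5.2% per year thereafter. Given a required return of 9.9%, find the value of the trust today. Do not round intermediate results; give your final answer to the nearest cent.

D_1 = 4941.20000
D_2 = 5548.96760
D_3 = 6231.49061
D_4 = 6997.96396
Terminal value at year 4: TV = D_4×(1+g_2)/(r−g_2) = 7361.85809/0.047 = 156635.27843
P_0 = D_1/(1+r)^1 + D_2/(1+r)^2 + D_3/(1+r)^3 + D_4/(1+r)^4 + TV/(1+r)^4
    = 4496.08735 + 4594.27306 + 4694.60296 + 4797.12386 + 107373.92127 = 125956.00850

£125956.01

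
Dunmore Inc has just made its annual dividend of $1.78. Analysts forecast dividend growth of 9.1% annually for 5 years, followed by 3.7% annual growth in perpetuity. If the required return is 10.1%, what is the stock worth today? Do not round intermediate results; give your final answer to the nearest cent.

D_1 = 1.94198
D_2 = 2.11870
D_3 = 2.31150
D_4 = 2.52185
D_5 = 2.75134
Terminal value at year 5: TV = D_5×(1+g_2)/(r−g_2) = 2.85314/0.064 = 44.58025
P_0 = D_1/(1+r)^1 + D_2/(1+r)^2 + D_3/(1+r)^3 + D_4/(1+r)^4 + D_5/(1+r)^5 + TV/(1+r)^5
    = 1.76383 + 1.74781 + 1.73194 + 1.71621 + 1.70062 + 27.55535 = 36.21576

$36.22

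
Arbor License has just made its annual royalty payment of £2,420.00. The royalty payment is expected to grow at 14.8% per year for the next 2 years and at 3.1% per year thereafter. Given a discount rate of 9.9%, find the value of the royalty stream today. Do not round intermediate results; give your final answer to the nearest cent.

D_1 = 2778.16000
D_2 = 3189.32768
Terminal value at year 2: TV = D_2×(1+g_2)/(r−g_2) = 3288.19684/0.068 = 48355.83585
P_0 = D_1/(1+r)^1 + D_2/(1+r)^2 + TV/(1+r)^2
    = 2527.89809 + 2640.60692 + 40036.26082 = 45204.76583

£45204.77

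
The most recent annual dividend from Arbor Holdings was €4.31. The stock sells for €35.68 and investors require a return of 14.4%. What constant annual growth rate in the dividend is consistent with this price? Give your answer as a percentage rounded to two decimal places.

2.07%

P = D₀(1+g)/(r−g) ⇒ P(r−g) = D₀(1+g) ⇒ g(P+D₀) = P·r − D₀
g = (P·r − D₀)/(P + D₀) = (€35.68×0.144 − €4.31) / (€35.68 + €4.31) = 0.020703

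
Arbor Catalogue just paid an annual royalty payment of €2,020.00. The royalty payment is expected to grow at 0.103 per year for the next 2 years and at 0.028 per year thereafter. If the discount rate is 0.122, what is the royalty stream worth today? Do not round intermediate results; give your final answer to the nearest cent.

€25287.18

D_1 = 2228.06000
D_2 = 2457.55018
Terminal value at year 2: TV = D_2×(1+g_2)/(r−g_2) = 2526.36159/0.094 = 26876.18707
P_0 = D_1/(1+r)^1 + D_2/(1+r)^2 + TV/(1+r)^2
    = 1985.79323 + 1952.16571 + 21349.21651 = 25287.17545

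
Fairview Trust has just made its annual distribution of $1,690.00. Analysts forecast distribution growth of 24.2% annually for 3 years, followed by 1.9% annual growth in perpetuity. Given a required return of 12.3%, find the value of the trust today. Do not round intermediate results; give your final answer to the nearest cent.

D_1 = 2098.98000
D_2 = 2606.93316
D_3 = 3237.81098
Terminal value at year 3: TV = D_3×(1+g_2)/(r−g_2) = 3299.32939/0.104 = 31724.32109
P_0 = D_1/(1+r)^1 + D_2/(1+r)^2 + D_3/(1+r)^3 + TV/(1+r)^3
    = 1869.08281 + 2067.14235 + 2286.18949 + 22400.26046 = 28622.67510

$28622.68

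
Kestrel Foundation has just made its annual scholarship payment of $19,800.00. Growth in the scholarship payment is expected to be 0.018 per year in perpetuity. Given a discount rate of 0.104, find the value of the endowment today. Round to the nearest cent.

D₁ = D₀ × (1 + g) = $19,800.00 × 1.018 = $20,156.4000
Growing perpetuity: P = D₁ / (r − g) = $20,156.4000 / (0.104 − 0.018) = $234,376.74

$234376.74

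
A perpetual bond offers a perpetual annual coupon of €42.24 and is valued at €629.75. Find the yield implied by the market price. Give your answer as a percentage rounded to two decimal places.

6.71%

P = C/r ⇒ r = C/P = €42.24/€629.75 = 0.067074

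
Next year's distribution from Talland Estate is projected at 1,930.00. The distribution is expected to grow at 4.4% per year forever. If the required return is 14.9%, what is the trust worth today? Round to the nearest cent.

Growing perpetuity: P = D₁ / (r − g) = 1,930.0000 / (0.149 − 0.044) = 18,380.95

18380.95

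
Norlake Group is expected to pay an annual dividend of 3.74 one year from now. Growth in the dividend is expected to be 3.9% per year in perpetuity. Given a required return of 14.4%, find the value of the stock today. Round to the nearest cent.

Growing perpetuity: P = D₁ / (r − g) = 3.7400 / (0.144 − 0.039) = 35.62

35.62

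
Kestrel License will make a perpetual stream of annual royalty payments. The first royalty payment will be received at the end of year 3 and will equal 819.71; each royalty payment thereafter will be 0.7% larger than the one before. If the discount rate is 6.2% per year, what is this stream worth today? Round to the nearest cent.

13214.43

Value at end of year 2: C₁ / (r − g) = 819.71 / (0.062 − 0.007) = 14,903.8182
Discount to today: PV = 14,903.8182 / (1 + 0.062)^2 = 14,903.8182 / 1.127844 = 13,214.43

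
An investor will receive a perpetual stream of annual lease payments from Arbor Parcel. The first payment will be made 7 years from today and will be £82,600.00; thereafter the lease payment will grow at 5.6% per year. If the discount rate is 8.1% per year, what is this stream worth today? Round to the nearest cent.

Value at end of year 6: C₁ / (r − g) = £82,600.00 / (0.081 − 0.056) = £3,304,000.0000
Discount to today: PV = £3,304,000.0000 / (1 + 0.081)^6 = £3,304,000.0000 / 1.595711 = £2,070,550.73

£2070550.73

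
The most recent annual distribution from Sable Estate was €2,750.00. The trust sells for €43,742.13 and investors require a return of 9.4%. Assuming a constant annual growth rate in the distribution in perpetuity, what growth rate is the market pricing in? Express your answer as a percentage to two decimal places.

P = D₀(1+g)/(r−g) ⇒ P(r−g) = D₀(1+g) ⇒ g(P+D₀) = P·r − D₀
g = (P·r − D₀)/(P + D₀) = (€43,742.13×0.094 − €2,750.00) / (€43,742.13 + €2,750.00) = 0.029290

2.93%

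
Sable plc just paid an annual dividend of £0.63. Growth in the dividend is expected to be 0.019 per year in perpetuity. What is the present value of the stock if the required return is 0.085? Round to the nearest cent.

£9.73

D₁ = D₀ × (1 + g) = £0.63 × 1.019 = £0.6420
Growing perpetuity: P = D₁ / (r − g) = £0.6420 / (0.085 − 0.019) = £9.73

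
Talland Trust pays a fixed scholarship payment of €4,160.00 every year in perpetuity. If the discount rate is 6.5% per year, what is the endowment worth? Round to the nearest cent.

Level perpetuity: PV = C / r = €4,160.00 / 0.065 = €64,000.00

€64000.00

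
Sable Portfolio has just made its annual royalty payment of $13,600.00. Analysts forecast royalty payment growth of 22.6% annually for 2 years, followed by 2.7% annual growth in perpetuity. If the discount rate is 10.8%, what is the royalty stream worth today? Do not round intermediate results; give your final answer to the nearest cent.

D_1 = 16673.60000
D_2 = 20441.83360
Terminal value at year 2: TV = D_2×(1+g_2)/(r−g_2) = 20993.76311/0.081 = 259182.26058
P_0 = D_1/(1+r)^1 + D_2/(1+r)^2 + TV/(1+r)^2
    = 15048.37545 + 16651.00027 + 211118.23804 = 242817.61376

$242817.61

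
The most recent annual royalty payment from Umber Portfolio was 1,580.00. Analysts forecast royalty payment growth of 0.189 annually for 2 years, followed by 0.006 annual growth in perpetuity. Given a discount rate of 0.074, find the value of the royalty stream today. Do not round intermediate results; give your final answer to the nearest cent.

D_1 = 1878.62000
D_2 = 2233.67918
Terminal value at year 2: TV = D_2×(1+g_2)/(r−g_2) = 2247.08126/0.068 = 33045.31257
P_0 = D_1/(1+r)^1 + D_2/(1+r)^2 + TV/(1+r)^2
    = 1749.18063 + 1936.47651 + 28648.46132 = 32334.11847

32334.12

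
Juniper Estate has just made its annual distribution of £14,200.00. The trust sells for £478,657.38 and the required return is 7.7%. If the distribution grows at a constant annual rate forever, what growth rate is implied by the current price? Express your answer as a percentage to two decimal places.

4.60%

P = D₀(1+g)/(r−g) ⇒ P(r−g) = D₀(1+g) ⇒ g(P+D₀) = P·r − D₀
g = (P·r − D₀)/(P + D₀) = (£478,657.38×0.077 − £14,200.00) / (£478,657.38 + £14,200.00) = 0.045970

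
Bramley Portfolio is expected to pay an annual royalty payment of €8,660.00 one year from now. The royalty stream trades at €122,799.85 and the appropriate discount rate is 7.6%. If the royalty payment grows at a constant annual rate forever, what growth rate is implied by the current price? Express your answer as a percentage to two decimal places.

0.55%

P = D₁/(r−g) ⇒ g = r − D₁/P = 0.076 − €8,660.00/€122,799.85 = 0.005479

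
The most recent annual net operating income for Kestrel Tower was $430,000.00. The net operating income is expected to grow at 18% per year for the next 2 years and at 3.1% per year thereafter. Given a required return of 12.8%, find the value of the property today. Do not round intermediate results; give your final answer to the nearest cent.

$5921892.59

D_1 = 507400.00000
D_2 = 598732.00000
Terminal value at year 2: TV = D_2×(1+g_2)/(r−g_2) = 617292.69200/0.097 = 6363842.18557
P_0 = D_1/(1+r)^1 + D_2/(1+r)^2 + TV/(1+r)^2
    = 449822.69504 + 470559.20225 + 5001510.69612 = 5921892.59340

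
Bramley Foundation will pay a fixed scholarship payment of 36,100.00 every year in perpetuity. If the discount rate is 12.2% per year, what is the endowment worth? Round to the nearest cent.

295901.64

Level perpetuity: PV = C / r = 36,100.00 / 0.122 = 295,901.64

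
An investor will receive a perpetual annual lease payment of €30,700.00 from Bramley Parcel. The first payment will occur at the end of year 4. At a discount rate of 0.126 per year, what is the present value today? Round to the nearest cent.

Value at end of year 3: C / r = €30,700.00 / 0.126 = €243,650.7937
Discount to today: PV = €243,650.7937 / (1 + 0.126)^3 = €243,650.7937 / 1.427628 = €170,668.22

€170668.22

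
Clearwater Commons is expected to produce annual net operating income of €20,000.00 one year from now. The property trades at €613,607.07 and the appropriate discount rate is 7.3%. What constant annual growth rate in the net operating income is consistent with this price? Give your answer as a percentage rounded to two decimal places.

P = D₁/(r−g) ⇒ g = r − D₁/P = 0.073 − €20,000.00/€613,607.07 = 0.040406

4.04%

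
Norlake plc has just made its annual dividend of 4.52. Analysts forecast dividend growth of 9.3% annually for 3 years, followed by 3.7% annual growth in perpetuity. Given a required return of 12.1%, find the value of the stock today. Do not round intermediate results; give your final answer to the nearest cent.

D_1 = 4.94036
D_2 = 5.39981
D_3 = 5.90200
Terminal value at year 3: TV = D_3×(1+g_2)/(r−g_2) = 6.12037/0.084 = 72.86155
P_0 = D_1/(1+r)^1 + D_2/(1+r)^2 + D_3/(1+r)^3 + TV/(1+r)^3
    = 4.40710 + 4.29702 + 4.18969 + 51.72274 = 64.61656

64.62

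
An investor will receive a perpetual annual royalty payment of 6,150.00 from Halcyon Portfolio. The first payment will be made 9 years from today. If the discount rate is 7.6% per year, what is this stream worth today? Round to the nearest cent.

Value at end of year 8: C / r = 6,150.00 / 0.076 = 80,921.0526
Discount to today: PV = 80,921.0526 / (1 + 0.076)^8 = 80,921.0526 / 1.796794 = 45,036.37

45036.37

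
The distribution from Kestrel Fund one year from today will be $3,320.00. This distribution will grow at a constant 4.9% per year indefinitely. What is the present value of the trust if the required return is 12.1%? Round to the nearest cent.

$46111.11

Growing perpetuity: P = D₁ / (r − g) = $3,320.0000 / (0.121 − 0.049) = $46,111.11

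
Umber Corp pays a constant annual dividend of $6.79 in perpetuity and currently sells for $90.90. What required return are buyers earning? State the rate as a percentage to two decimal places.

P = C/r ⇒ r = C/P = $6.79/$90.90 = 0.074697

7.47%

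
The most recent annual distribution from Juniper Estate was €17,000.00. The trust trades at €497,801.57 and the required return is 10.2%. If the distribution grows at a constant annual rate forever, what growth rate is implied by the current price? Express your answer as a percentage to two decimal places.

P = D₀(1+g)/(r−g) ⇒ P(r−g) = D₀(1+g) ⇒ g(P+D₀) = P·r − D₀
g = (P·r − D₀)/(P + D₀) = (€497,801.57×0.102 − €17,000.00) / (€497,801.57 + €17,000.00) = 0.065609

6.56%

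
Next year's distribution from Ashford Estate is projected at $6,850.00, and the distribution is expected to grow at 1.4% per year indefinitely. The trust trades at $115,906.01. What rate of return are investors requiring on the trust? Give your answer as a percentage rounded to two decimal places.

P = D₁/(r − g) ⇒ r = D₁/P + g = $6,850.0000/$115,906.01 + 0.014 = 0.059100 + 0.014 = 0.073100

7.31%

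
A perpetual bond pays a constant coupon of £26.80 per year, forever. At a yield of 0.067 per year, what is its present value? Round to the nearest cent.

£400.00

Level perpetuity: PV = C / r = £26.80 / 0.067 = £400.00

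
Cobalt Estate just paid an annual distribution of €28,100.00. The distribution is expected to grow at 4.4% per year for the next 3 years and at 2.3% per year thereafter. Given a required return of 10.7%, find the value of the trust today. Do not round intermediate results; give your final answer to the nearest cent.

D_1 = 29336.40000
D_2 = 30627.20160
D_3 = 31974.79847
Terminal value at year 3: TV = D_3×(1+g_2)/(r−g_2) = 32710.21884/0.084 = 389407.36709
P_0 = D_1/(1+r)^1 + D_2/(1+r)^2 + D_3/(1+r)^3 + TV/(1+r)^3
    = 26500.81301 + 24992.63666 + 23570.29148 + 287052.47841 = 362116.21956

€362116.22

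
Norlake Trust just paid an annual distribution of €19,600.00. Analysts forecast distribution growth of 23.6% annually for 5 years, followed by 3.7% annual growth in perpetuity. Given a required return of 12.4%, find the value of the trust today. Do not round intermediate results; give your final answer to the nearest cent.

€507134.11

D_1 = 24225.60000
D_2 = 29942.84160
D_3 = 37009.35222
D_4 = 45743.55934
D_5 = 56539.03935
Terminal value at year 5: TV = D_5×(1+g_2)/(r−g_2) = 58630.98380/0.087 = 673919.35404
P_0 = D_1/(1+r)^1 + D_2/(1+r)^2 + D_3/(1+r)^3 + D_4/(1+r)^4 + D_5/(1+r)^5 + TV/(1+r)^5
    = 21553.02491 + 23700.65729 + 26062.28862 + 28659.24264 + 31514.96789 + 375643.92760 = 507134.10895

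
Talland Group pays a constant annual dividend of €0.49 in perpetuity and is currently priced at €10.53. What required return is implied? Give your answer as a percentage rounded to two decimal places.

4.65%

P = C/r ⇒ r = C/P = €0.49/€10.53 = 0.046534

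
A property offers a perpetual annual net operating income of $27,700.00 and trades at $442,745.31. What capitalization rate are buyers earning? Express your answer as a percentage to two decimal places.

P = C/r ⇒ r = C/P = $27,700.00/$442,745.31 = 0.062564

6.26%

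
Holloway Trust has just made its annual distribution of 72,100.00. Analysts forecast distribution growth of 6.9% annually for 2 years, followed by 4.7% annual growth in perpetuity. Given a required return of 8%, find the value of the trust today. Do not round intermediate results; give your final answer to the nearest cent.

D_1 = 77074.90000
D_2 = 82393.06810
Terminal value at year 2: TV = D_2×(1+g_2)/(r−g_2) = 86265.54230/0.033 = 2614107.34245
P_0 = D_1/(1+r)^1 + D_2/(1+r)^2 + TV/(1+r)^2
    = 71365.64815 + 70638.77581 + 2241175.70511 = 2383180.12907

2383180.13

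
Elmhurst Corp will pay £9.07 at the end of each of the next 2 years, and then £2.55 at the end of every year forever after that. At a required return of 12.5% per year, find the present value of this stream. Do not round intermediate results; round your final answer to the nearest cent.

£31.35

PV of 2-year annuity: £9.07 × [1 − (1+0.125)^−2] / 0.125 = 15.22864
Perpetuity value at year 2: £2.55 / 0.125 = 20.40000
PV of perpetuity: 20.40000 / (1+0.125)^2 = 16.11852
Total PV = 15.22864 + 16.11852 = 31.34716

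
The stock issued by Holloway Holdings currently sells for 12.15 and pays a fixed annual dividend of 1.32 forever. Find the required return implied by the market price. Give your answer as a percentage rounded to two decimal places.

P = C/r ⇒ r = C/P = 1.32/12.15 = 0.108642

10.86%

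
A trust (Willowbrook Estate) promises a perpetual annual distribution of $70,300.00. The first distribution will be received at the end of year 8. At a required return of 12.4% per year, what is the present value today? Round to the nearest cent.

Value at end of year 7: C / r = $70,300.00 / 0.124 = $566,935.4839
Discount to today: PV = $566,935.4839 / (1 + 0.124)^7 = $566,935.4839 / 2.266544 = $250,132.12

$250132.12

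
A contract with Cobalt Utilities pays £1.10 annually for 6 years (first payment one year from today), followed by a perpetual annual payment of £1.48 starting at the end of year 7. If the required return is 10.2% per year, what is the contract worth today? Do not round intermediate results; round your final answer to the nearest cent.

£12.86

PV of 6-year annuity: £1.10 × [1 − (1+0.102)^−6] / 0.102 = 4.76284
Perpetuity value at year 6: £1.48 / 0.102 = 14.50980
PV of perpetuity: 14.50980 / (1+0.102)^6 = 8.10162
Total PV = 4.76284 + 8.10162 = 12.86446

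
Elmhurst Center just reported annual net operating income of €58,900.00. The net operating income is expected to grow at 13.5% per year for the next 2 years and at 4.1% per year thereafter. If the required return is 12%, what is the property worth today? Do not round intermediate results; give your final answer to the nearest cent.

D_1 = 66851.50000
D_2 = 75876.45250
Terminal value at year 2: TV = D_2×(1+g_2)/(r−g_2) = 78987.38705/0.079 = 999840.34244
P_0 = D_1/(1+r)^1 + D_2/(1+r)^2 + TV/(1+r)^2
    = 59688.83929 + 60488.24338 + 797066.59952 = 917243.68219

€917243.68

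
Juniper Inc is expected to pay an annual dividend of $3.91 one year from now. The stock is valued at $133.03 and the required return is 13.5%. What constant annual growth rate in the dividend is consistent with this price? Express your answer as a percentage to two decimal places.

P = D₁/(r−g) ⇒ g = r − D₁/P = 0.135 − $3.91/$133.03 = 0.105608

10.56%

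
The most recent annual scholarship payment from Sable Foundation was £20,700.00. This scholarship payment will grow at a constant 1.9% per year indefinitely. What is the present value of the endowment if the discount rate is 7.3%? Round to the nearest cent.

£390616.67

D₁ = D₀ × (1 + g) = £20,700.00 × 1.019 = £21,093.3000
Growing perpetuity: P = D₁ / (r − g) = £21,093.3000 / (0.073 − 0.019) = £390,616.67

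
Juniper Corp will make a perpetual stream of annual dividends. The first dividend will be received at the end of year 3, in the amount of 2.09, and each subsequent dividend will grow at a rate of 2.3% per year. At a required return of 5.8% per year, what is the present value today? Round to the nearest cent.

Value at end of year 2: C₁ / (r − g) = 2.09 / (0.058 − 0.023) = 59.7143
Discount to today: PV = 59.7143 / (1 + 0.058)^2 = 59.7143 / 1.119364 = 53.35

53.35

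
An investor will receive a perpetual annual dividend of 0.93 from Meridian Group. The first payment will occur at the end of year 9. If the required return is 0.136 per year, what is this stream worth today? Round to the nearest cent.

Value at end of year 8: C / r = 0.93 / 0.136 = 6.8382
Discount to today: PV = 6.8382 / (1 + 0.136)^8 = 6.8382 / 2.773490 = 2.47

2.47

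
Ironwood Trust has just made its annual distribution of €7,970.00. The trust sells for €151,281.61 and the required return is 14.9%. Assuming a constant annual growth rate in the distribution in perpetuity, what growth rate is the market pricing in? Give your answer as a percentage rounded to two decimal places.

9.15%

P = D₀(1+g)/(r−g) ⇒ P(r−g) = D₀(1+g) ⇒ g(P+D₀) = P·r − D₀
g = (P·r − D₀)/(P + D₀) = (€151,281.61×0.149 − €7,970.00) / (€151,281.61 + €7,970.00) = 0.091496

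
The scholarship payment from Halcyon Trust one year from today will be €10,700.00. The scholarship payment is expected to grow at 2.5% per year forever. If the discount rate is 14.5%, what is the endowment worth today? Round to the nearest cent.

Growing perpetuity: P = D₁ / (r − g) = €10,700.0000 / (0.145 − 0.025) = €89,166.67

€89166.67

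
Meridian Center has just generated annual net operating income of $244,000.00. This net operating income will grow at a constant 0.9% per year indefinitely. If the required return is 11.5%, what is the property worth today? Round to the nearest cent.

$2322603.77

D₁ = D₀ × (1 + g) = $244,000.00 × 1.009 = $246,196.0000
Growing perpetuity: P = D₁ / (r − g) = $246,196.0000 / (0.115 − 0.009) = $2,322,603.77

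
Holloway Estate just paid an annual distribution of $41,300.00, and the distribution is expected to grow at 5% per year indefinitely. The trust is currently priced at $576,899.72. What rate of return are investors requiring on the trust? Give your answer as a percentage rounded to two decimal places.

12.52%

D₁ = $41,300.00 × 1.05 = $43,365.0000
P = D₁/(r − g) ⇒ r = D₁/P + g = $43,365.0000/$576,899.72 + 0.05 = 0.075169 + 0.05 = 0.125169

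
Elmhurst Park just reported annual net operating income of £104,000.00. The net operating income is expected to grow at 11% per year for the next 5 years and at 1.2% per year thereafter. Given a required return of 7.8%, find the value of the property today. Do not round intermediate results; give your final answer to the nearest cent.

D_1 = 115440.00000
D_2 = 128138.40000
D_3 = 142233.62400
D_4 = 157879.32264
D_5 = 175246.04813
Terminal value at year 5: TV = D_5×(1+g_2)/(r−g_2) = 177349.00071/0.066 = 2687106.07133
P_0 = D_1/(1+r)^1 + D_2/(1+r)^2 + D_3/(1+r)^3 + D_4/(1+r)^4 + D_5/(1+r)^5 + TV/(1+r)^5
    = 107087.19852 + 110266.03929 + 113539.24268 + 116909.60981 + 120380.02494 + 1845827.04914 = 2414009.16438

£2414009.16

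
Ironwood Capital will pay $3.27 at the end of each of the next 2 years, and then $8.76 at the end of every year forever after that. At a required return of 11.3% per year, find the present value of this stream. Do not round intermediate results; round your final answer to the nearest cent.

PV of 2-year annuity: $3.27 × [1 − (1+0.113)^−2] / 0.113 = 5.57772
Perpetuity value at year 2: $8.76 / 0.113 = 77.52212
PV of perpetuity: 77.52212 / (1+0.113)^2 = 62.57997
Total PV = 5.57772 + 62.57997 = 68.15769

$68.16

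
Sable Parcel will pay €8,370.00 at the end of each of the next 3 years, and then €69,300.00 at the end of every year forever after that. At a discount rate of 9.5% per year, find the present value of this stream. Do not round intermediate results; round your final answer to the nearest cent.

€576605.99

PV of 3-year annuity: €8,370.00 × [1 − (1+0.095)^−3] / 0.095 = 20999.55015
Perpetuity value at year 3: €69,300.00 / 0.095 = 729473.68421
PV of perpetuity: 729473.68421 / (1+0.095)^3 = 555606.44105
Total PV = 20999.55015 + 555606.44105 = 576605.99120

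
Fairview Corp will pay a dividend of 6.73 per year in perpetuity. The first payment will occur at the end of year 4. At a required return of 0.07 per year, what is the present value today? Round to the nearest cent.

Value at end of year 3: C / r = 6.73 / 0.07 = 96.1429
Discount to today: PV = 96.1429 / (1 + 0.07)^3 = 96.1429 / 1.225043 = 78.48

78.48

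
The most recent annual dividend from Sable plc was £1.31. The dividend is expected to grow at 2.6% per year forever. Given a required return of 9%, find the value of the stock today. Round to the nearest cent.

£21.00

D₁ = D₀ × (1 + g) = £1.31 × 1.026 = £1.3441
Growing perpetuity: P = D₁ / (r − g) = £1.3441 / (0.09 − 0.026) = £21.00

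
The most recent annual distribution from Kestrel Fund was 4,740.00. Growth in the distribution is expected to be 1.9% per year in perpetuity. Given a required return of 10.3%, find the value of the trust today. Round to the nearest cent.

D₁ = D₀ × (1 + g) = 4,740.00 × 1.019 = 4,830.0600
Growing perpetuity: P = D₁ / (r − g) = 4,830.0600 / (0.103 − 0.019) = 57,500.71

57500.71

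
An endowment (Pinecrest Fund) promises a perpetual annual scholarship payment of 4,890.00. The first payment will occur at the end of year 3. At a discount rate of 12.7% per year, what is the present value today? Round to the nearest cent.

Value at end of year 2: C / r = 4,890.00 / 0.127 = 38,503.9370
Discount to today: PV = 38,503.9370 / (1 + 0.127)^2 = 38,503.9370 / 1.270129 = 30,314.98

30314.98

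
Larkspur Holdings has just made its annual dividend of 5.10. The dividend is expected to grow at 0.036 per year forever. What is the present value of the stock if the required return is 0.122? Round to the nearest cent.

D₁ = D₀ × (1 + g) = 5.10 × 1.036 = 5.2836
Growing perpetuity: P = D₁ / (r − g) = 5.2836 / (0.122 − 0.036) = 61.44

61.44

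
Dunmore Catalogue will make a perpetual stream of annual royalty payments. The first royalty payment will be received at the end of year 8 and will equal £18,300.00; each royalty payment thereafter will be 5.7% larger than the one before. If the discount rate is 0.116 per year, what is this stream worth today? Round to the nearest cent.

Value at end of year 7: C₁ / (r − g) = £18,300.00 / (0.116 − 0.057) = £310,169.4915
Discount to today: PV = £310,169.4915 / (1 + 0.116)^7 = £310,169.4915 / 2.156003 = £143,863.20

£143863.20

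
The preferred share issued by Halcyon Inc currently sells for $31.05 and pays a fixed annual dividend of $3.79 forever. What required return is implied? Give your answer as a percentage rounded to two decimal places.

12.21%

P = C/r ⇒ r = C/P = $3.79/$31.05 = 0.122061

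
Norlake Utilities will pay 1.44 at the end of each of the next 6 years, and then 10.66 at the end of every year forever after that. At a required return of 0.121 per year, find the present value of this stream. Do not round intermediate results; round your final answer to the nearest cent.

50.30

PV of 6-year annuity: 1.44 × [1 − (1+0.121)^−6] / 0.121 = 5.90370
Perpetuity value at year 6: 10.66 / 0.121 = 88.09917
PV of perpetuity: 88.09917 / (1+0.121)^6 = 44.39542
Total PV = 5.90370 + 44.39542 = 50.29912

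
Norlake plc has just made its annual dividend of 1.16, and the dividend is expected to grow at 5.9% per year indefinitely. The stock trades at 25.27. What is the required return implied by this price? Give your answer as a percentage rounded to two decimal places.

D₁ = 1.16 × 1.059 = 1.2284
P = D₁/(r − g) ⇒ r = D₁/P + g = 1.2284/25.27 + 0.059 = 0.048613 + 0.059 = 0.107613

10.76%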